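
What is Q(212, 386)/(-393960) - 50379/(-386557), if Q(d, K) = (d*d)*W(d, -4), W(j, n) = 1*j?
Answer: -457914658057/19035999465 ≈ -24.055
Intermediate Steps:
W(j, n) = j
Q(d, K) = d³ (Q(d, K) = (d*d)*d = d²*d = d³)
Q(212, 386)/(-393960) - 50379/(-386557) = 212³/(-393960) - 50379/(-386557) = 9528128*(-1/393960) - 50379*(-1/386557) = -1191016/49245 + 50379/386557 = -457914658057/19035999465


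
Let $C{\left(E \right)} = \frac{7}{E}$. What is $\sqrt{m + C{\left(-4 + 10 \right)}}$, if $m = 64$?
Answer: $\frac{\sqrt{2346}}{6} \approx 8.0726$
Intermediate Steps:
$\sqrt{m + C{\left(-4 + 10 \right)}} = \sqrt{64 + \frac{7}{-4 + 10}} = \sqrt{64 + \frac{7}{6}} = \sqrt{\frac{391}{6}} = \frac{\sqrt{2346}}{6}$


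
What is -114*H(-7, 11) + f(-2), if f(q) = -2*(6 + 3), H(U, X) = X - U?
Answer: -2070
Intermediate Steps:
f(q) = -18 (f(q) = -2*9 = -18)
-114*H(-7, 11) + f(-2) = -114*(11 - 1*(-7)) - 18 = -114*(11 + 7) - 18 = -114*18 - 18 = -2052 - 18 = -2070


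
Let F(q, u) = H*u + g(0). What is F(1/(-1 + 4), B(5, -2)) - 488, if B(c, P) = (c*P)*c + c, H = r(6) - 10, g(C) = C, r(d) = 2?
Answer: -128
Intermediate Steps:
H = -8 (H = 2 - 10 = -8)
B(c, P) = c + P*c² (B(c, P) = (P*c)*c + c = P*c² + c = c + P*c²)
F(q, u) = -8*u (F(q, u) = -8*u + 0 = -8*u)
F(1/(-1 + 4), B(5, -2)) - 488 = -40*(1 - 2*5) - 488 = -40*(1 - 10) - 488 = -40*(-9) - 488 = -8*(-45) - 488 = 360 - 488 = -128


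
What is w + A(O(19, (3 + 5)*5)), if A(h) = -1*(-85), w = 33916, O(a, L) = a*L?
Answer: 34001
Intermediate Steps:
O(a, L) = L*a
A(h) = 85
w + A(O(19, (3 + 5)*5)) = 33916 + 85 = 34001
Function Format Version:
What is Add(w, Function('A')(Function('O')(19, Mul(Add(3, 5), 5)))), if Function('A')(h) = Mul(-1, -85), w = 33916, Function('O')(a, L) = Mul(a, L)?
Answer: 34001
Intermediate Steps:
Function('O')(a, L) = Mul(L, a)
Function('A')(h) = 85
Add(w, Function('A')(Function('O')(19, Mul(Add(3, 5), 5)))) = Add(33916, 85) = 34001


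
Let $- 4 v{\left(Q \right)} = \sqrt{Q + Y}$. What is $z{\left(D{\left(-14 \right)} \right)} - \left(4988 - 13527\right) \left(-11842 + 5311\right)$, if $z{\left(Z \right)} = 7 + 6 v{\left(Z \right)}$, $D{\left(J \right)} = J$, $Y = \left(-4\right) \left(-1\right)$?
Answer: $-55768202 - \frac{3 i \sqrt{10}}{2} \approx -5.5768 \cdot 10^{7} - 4.7434 i$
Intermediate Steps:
$Y = 4$
$v{\left(Q \right)} = - \frac{\sqrt{4 + Q}}{4}$ ($v{\left(Q \right)} = - \frac{\sqrt{Q + 4}}{4} = - \frac{\sqrt{4 + Q}}{4}$)
$z{\left(Z \right)} = 7 - \frac{3 \sqrt{4 + Z}}{2}$ ($z{\left(Z \right)} = 7 + 6 \left(- \frac{\sqrt{4 + Z}}{4}\right) = 7 - \frac{3 \sqrt{4 + Z}}{2}$)
$z{\left(D{\left(-14 \right)} \right)} - \left(4988 - 13527\right) \left(-11842 + 5311\right) = \left(7 - \frac{3 \sqrt{4 - 14}}{2}\right) - \left(4988 - 13527\right) \left(-11842 + 5311\right) = \left(7 - \frac{3 \sqrt{-10}}{2}\right) - \left(-8539\right) \left(-6531\right) = \left(7 - \frac{3 i \sqrt{10}}{2}\right) - 55768209 = -55768202 - \frac{3 i \sqrt{10}}{2}$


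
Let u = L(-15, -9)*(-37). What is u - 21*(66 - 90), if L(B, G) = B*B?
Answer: -7821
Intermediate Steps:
L(B, G) = B**2
u = -8325 (u = (-15)**2*(-37) = 225*(-37) = -8325)
u - 21*(66 - 90) = -8325 - 21*(66 - 90) = -8325 - 21*(-24) = -8325 - 1*(-504) = -8325 + 504 = -7821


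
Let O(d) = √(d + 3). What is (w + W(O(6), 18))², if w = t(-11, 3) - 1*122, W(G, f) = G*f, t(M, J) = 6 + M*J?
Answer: 9025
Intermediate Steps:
O(d) = √(3 + d)
t(M, J) = 6 + J*M
w = -149 (w = (6 + 3*(-11)) - 1*122 = (6 - 33) - 122 = -27 - 122 = -149)
(w + W(O(6), 18))² = (-149 + √(3 + 6)*18)² = (-149 + √9*18)² = (-149 + 3*18)² = (-149 + 54)² = (-95)² = 9025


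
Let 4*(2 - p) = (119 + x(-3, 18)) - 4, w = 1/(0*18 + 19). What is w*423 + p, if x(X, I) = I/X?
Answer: -227/76 ≈ -2.9868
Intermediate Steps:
w = 1/19 (w = 1/(0 + 19) = 1/19 ≈ 0.052632)
p = -101/4 (p = 2 - ((119 + 18/(-3)) - 4)/4 = 2 - ((119 + 18*(-⅓)) - 4)/4 = 2 - ((119 - 6) - 4)/4 = 2 - (113 - 4)/4 = 2 - ¼*109 = 2 - 109/4 = -101/4 ≈ -25.250)
w*423 + p = (1/19)*423 - 101/4 = 423/19 - 101/4 = -227/76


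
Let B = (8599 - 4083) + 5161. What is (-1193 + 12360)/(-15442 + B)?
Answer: -11167/5765 ≈ -1.9370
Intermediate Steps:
B = 9677 (B = 4516 + 5161 = 9677)
(-1193 + 12360)/(-15442 + B) = (-1193 + 12360)/(-15442 + 9677) = 11167/(-5765) = 11167*(-1/5765) = -11167/5765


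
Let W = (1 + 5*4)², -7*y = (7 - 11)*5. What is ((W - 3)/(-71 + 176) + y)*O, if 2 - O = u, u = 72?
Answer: -492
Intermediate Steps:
y = 20/7 (y = -(7 - 11)*5/7 = -(-4)*5/7 = -⅐*(-20) = 20/7 ≈ 2.8571)
O = -70 (O = 2 - 1*72 = 2 - 72 = -70)
W = 441 (W = (1 + 20)² = 21² = 441)
((W - 3)/(-71 + 176) + y)*O = ((441 - 3)/(-71 + 176) + 20/7)*(-70) = (438/105 + 20/7)*(-70) = (438*(1/105) + 20/7)*(-70) = (146/35 + 20/7)*(-70) = (246/35)*(-70) = -492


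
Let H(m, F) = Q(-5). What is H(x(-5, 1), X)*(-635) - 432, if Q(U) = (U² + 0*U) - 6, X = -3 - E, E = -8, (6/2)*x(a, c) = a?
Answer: -12497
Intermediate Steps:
x(a, c) = a/3
X = 5 (X = -3 - 1*(-8) = -3 + 8 = 5)
Q(U) = -6 + U² (Q(U) = (U² + 0) - 6 = U² - 6 = -6 + U²)
H(m, F) = 19 (H(m, F) = -6 + (-5)² = -6 + 25 = 19)
H(x(-5, 1), X)*(-635) - 432 = 19*(-635) - 432 = -12065 - 432 = -12497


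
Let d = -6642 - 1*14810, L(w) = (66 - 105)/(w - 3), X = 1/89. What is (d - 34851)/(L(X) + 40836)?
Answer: -14976598/10865847 ≈ -1.3783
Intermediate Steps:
X = 1/89 (X = 1*(1/89) = 1/89 ≈ 0.011236)
L(w) = -39/(-3 + w)
d = -21452 (d = -6642 - 14810 = -21452)
(d - 34851)/(L(X) + 40836) = (-21452 - 34851)/(-39/(-3 + 1/89) + 40836) = -56303/(-39/(-266/89) + 40836) = -56303/(-39*(-89/266) + 40836) = -56303/(3471/266 + 40836) = -56303/10865847/266 = -56303*266/10865847 = -14976598/10865847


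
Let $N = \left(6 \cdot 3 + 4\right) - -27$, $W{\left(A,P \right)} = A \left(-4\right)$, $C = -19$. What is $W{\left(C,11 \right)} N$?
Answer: $3724$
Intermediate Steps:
$W{\left(A,P \right)} = - 4 A$
$N = 49$ ($N = \left(18 + 4\right) + 27 = 22 + 27 = 49$)
$W{\left(C,11 \right)} N = \left(-4\right) \left(-19\right) 49 = 76 \cdot 49 = 3724$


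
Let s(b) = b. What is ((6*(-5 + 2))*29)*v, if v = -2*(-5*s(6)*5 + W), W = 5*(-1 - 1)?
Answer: -167040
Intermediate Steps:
W = -10 (W = 5*(-2) = -10)
v = 320 (v = -2*(-5*6*5 - 10) = -2*(-30*5 - 10) = -2*(-150 - 10) = -2*(-160) = 320)
((6*(-5 + 2))*29)*v = ((6*(-5 + 2))*29)*320 = ((6*(-3))*29)*320 = -18*29*320 = -522*320 = -167040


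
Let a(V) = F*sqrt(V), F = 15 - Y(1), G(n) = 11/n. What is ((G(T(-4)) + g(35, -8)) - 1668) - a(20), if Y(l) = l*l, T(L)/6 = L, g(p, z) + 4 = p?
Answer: -39299/24 - 28*sqrt(5) ≈ -1700.1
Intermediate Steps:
g(p, z) = -4 + p
T(L) = 6*L
Y(l) = l**2
F = 14 (F = 15 - 1*1**2 = 15 - 1*1 = 15 - 1 = 14)
a(V) = 14*sqrt(V)
((G(T(-4)) + g(35, -8)) - 1668) - a(20) = ((11/((6*(-4))) + (-4 + 35)) - 1668) - 14*sqrt(20) = ((11/(-24) + 31) - 1668) - 14*2*sqrt(5) = ((11*(-1/24) + 31) - 1668) - 28*sqrt(5) = ((-11/24 + 31) - 1668) - 28*sqrt(5) = (733/24 - 1668) - 28*sqrt(5) = -39299/24 - 28*sqrt(5)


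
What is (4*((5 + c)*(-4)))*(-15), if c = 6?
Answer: 2640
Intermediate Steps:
(4*((5 + c)*(-4)))*(-15) = (4*((5 + 6)*(-4)))*(-15) = (4*(11*(-4)))*(-15) = (4*(-44))*(-15) = -176*(-15) = 2640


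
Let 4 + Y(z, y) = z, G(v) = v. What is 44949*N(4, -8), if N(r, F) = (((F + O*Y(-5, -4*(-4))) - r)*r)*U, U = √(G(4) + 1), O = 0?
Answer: -2157552*√5 ≈ -4.8244e+6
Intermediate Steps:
Y(z, y) = -4 + z
U = √5 (U = √(4 + 1) = √5 ≈ 2.2361)
N(r, F) = r*√5*(F - r) (N(r, F) = (((F + 0*(-4 - 5)) - r)*r)*√5 = (((F + 0*(-9)) - r)*r)*√5 = (((F + 0) - r)*r)*√5 = ((F - r)*r)*√5 = (r*(F - r))*√5 = r*√5*(F - r))
44949*N(4, -8) = 44949*(4*√5*(-8 - 1*4)) = 44949*(4*√5*(-8 - 4)) = 44949*(4*√5*(-12)) = 44949*(-48*√5) = -2157552*√5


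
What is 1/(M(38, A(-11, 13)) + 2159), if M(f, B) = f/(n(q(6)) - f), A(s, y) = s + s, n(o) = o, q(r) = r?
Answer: 16/34525 ≈ 0.00046343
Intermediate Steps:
A(s, y) = 2*s
M(f, B) = f/(6 - f)
1/(M(38, A(-11, 13)) + 2159) = 1/(-1*38/(-6 + 38) + 2159) = 1/(-1*38/32 + 2159) = 1/(-1*38*1/32 + 2159) = 1/(-19/16 + 2159) = 1/(34525/16) = 16/34525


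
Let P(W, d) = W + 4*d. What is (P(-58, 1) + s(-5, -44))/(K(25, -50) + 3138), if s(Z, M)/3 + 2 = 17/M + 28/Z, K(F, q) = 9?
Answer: -5717/230780 ≈ -0.024773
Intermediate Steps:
s(Z, M) = -6 + 51/M + 84/Z (s(Z, M) = -6 + 3*(17/M + 28/Z) = -6 + (51/M + 84/Z) = -6 + 51/M + 84/Z)
(P(-58, 1) + s(-5, -44))/(K(25, -50) + 3138) = ((-58 + 4*1) + (-6 + 51/(-44) + 84/(-5)))/(9 + 3138) = ((-58 + 4) + (-6 + 51*(-1/44) + 84*(-⅕)))/3147 = (-54 + (-6 - 51/44 - 84/5))*(1/3147) = (-54 - 5271/220)*(1/3147) = -17151/220*1/3147 = -5717/230780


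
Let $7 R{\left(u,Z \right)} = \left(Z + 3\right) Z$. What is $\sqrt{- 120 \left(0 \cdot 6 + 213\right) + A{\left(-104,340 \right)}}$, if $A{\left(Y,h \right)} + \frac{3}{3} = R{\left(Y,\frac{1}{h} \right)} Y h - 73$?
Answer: $\frac{2 i \sqrt{2272717930}}{595} \approx 160.25 i$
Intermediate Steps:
$R{\left(u,Z \right)} = \frac{Z \left(3 + Z\right)}{7}$ ($R{\left(u,Z \right)} = \frac{\left(Z + 3\right) Z}{7} = \frac{\left(3 + Z\right) Z}{7} = \frac{Z \left(3 + Z\right)}{7}$)
$A{\left(Y,h \right)} = -74 + \frac{Y \left(3 + \frac{1}{h}\right)}{7}$ ($A{\left(Y,h \right)} = -1 + \left(\frac{3 + \frac{1}{h}}{7 h} Y h - 73\right) = -1 + \left(\frac{Y \left(3 + \frac{1}{h}\right)}{7 h} h - 73\right) = -1 + \left(\frac{Y \left(3 + \frac{1}{h}\right)}{7} - 73\right) = -1 + \left(-73 + \frac{Y \left(3 + \frac{1}{h}\right)}{7}\right) = -74 + \frac{Y \left(3 + \frac{1}{h}\right)}{7}$)
$\sqrt{- 120 \left(0 \cdot 6 + 213\right) + A{\left(-104,340 \right)}} = \sqrt{- 120 \left(0 \cdot 6 + 213\right) + \left(-74 + \frac{3}{7} \left(-104\right) + \frac{1}{7} \left(-104\right) \frac{1}{340}\right)} = \sqrt{- 120 \left(0 + 213\right) - \left(\frac{830}{7} + \frac{26}{595}\right)} = \sqrt{\left(-120\right) 213 - \frac{70576}{595}} = \sqrt{-25560 - \frac{70576}{595}} = \sqrt{- \frac{15278776}{595}} = \frac{2 i \sqrt{2272717930}}{595}$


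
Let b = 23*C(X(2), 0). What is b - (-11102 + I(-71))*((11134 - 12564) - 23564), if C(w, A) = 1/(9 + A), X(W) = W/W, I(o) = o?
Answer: -2513321635/9 ≈ -2.7926e+8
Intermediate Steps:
X(W) = 1
b = 23/9 (b = 23/(9 + 0) = 23/9 ≈ 2.5556)
b - (-11102 + I(-71))*((11134 - 12564) - 23564) = 23/9 - (-11102 - 71)*((11134 - 12564) - 23564) = 23/9 - (-11173)*(-1430 - 23564) = 23/9 - (-11173)*(-24994) = 23/9 - 1*279257962 = 23/9 - 279257962 = -2513321635/9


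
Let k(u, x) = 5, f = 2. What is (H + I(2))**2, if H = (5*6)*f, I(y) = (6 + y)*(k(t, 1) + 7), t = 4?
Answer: 24336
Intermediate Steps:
I(y) = 72 + 12*y (I(y) = (6 + y)*(5 + 7) = (6 + y)*12 = 72 + 12*y)
H = 60 (H = (5*6)*2 = 30*2 = 60)
(H + I(2))**2 = (60 + (72 + 12*2))**2 = (60 + (72 + 24))**2 = (60 + 96)**2 = 156**2 = 24336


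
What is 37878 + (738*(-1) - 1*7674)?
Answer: 29466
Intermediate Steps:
37878 + (738*(-1) - 1*7674) = 37878 + (-738 - 7674) = 37878 - 8412 = 29466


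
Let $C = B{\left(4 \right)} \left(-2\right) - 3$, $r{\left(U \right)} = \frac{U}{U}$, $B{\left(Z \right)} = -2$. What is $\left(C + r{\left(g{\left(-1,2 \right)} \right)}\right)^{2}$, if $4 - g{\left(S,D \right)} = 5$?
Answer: $4$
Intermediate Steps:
$g{\left(S,D \right)} = -1$ ($g{\left(S,D \right)} = 4 - 5 = -1$)
$r{\left(U \right)} = 1$
$C = 1$ ($C = \left(-2\right) \left(-2\right) - 3 = 4 - 3 = 1$)
$\left(C + r{\left(g{\left(-1,2 \right)} \right)}\right)^{2} = \left(1 + 1\right)^{2} = 2^{2} = 4$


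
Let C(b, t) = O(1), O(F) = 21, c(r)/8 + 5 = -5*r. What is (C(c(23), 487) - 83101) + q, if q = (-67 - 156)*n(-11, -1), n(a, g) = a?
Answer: -80627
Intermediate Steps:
c(r) = -40 - 40*r (c(r) = -40 + 8*(-5*r) = -40 - 40*r)
q = 2453 (q = (-67 - 156)*(-11) = -223*(-11) = 2453)
C(b, t) = 21
(C(c(23), 487) - 83101) + q = (21 - 83101) + 2453 = -83080 + 2453 = -80627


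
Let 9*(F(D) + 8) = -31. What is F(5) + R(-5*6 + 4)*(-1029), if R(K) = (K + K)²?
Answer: -25041847/9 ≈ -2.7824e+6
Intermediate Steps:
F(D) = -103/9 (F(D) = -8 + (⅑)*(-31) = -8 - 31/9 = -103/9)
R(K) = 4*K² (R(K) = (2*K)² = 4*K²)
F(5) + R(-5*6 + 4)*(-1029) = -103/9 + (4*(-5*6 + 4)²)*(-1029) = -103/9 + (4*(-30 + 4)²)*(-1029) = -103/9 + (4*(-26)²)*(-1029) = -103/9 + (4*676)*(-1029) = -103/9 + 2704*(-1029) = -103/9 - 2782416 = -25041847/9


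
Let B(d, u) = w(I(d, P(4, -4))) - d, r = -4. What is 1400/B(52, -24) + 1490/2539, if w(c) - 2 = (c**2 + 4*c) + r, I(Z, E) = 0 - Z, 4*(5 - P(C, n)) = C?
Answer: 3596590/3100119 ≈ 1.1601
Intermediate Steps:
P(C, n) = 5 - C/4
I(Z, E) = -Z
w(c) = -2 + c**2 + 4*c (w(c) = 2 + ((c**2 + 4*c) - 4) = 2 + (-4 + c**2 + 4*c) = -2 + c**2 + 4*c)
B(d, u) = -2 + d**2 - 5*d (B(d, u) = (-2 + (-d)**2 + 4*(-d)) - d = (-2 + d**2 - 4*d) - d = -2 + d**2 - 5*d)
1400/B(52, -24) + 1490/2539 = 1400/(-2 + 52**2 - 5*52) + 1490/2539 = 1400/(-2 + 2704 - 260) + 1490*(1/2539) = 1400/2442 + 1490/2539 = 1400*(1/2442) + 1490/2539 = 700/1221 + 1490/2539 = 3596590/3100119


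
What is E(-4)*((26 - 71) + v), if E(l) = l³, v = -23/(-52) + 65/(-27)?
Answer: 1055024/351 ≈ 3005.8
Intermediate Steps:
v = -2759/1404 (v = -23*(-1/52) + 65*(-1/27) = 23/52 - 65/27 = -2759/1404 ≈ -1.9651)
E(-4)*((26 - 71) + v) = (-4)³*((26 - 71) - 2759/1404) = -64*(-45 - 2759/1404) = -64*(-65939/1404) = 1055024/351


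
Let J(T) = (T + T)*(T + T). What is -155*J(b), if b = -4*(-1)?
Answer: -9920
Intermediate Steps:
b = 4
J(T) = 4*T² (J(T) = (2*T)*(2*T) = 4*T²)
-155*J(b) = -620*4² = -620*16 = -155*64 = -9920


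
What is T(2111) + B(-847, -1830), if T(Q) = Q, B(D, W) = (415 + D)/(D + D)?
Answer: 1788233/847 ≈ 2111.3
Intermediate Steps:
B(D, W) = (415 + D)/(2*D) (B(D, W) = (415 + D)/((2*D)) = (415 + D)*(1/(2*D)) = (415 + D)/(2*D))
T(2111) + B(-847, -1830) = 2111 + (1/2)*(415 - 847)/(-847) = 2111 + (1/2)*(-1/847)*(-432) = 2111 + 216/847 = 1788233/847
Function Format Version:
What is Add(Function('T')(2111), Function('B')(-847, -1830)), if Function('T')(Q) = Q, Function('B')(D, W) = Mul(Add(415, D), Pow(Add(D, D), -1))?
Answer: Rational(1788233, 847) ≈ 2111.3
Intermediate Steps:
Function('B')(D, W) = Mul(Rational(1, 2), Pow(D, -1), Add(415, D)) (Function('B')(D, W) = Mul(Add(415, D), Pow(Mul(2, D), -1)) = Mul(Add(415, D), Mul(Rational(1, 2), Pow(D, -1))) = Mul(Rational(1, 2), Pow(D, -1), Add(415, D)))
Add(Function('T')(2111), Function('B')(-847, -1830)) = Add(2111, Mul(Rational(1, 2), Pow(-847, -1), Add(415, -847))) = Add(2111, Mul(Rational(1, 2), Rational(-1, 847), -432)) = Add(2111, Rational(216, 847)) = Rational(1788233, 847)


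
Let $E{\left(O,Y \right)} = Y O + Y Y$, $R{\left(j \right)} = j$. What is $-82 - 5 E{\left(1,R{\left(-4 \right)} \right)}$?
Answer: $-142$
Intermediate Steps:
$E{\left(O,Y \right)} = Y^{2} + O Y$ ($E{\left(O,Y \right)} = O Y + Y^{2} = Y^{2} + O Y$)
$-82 - 5 E{\left(1,R{\left(-4 \right)} \right)} = -82 - 5 \left(- 4 \left(1 - 4\right)\right) = -82 - 5 \left(\left(-4\right) \left(-3\right)\right) = -82 - 60 = -142$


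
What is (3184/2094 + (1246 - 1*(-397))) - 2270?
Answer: -654877/1047 ≈ -625.48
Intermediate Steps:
(3184/2094 + (1246 - 1*(-397))) - 2270 = (3184*(1/2094) + (1246 + 397)) - 2270 = (1592/1047 + 1643) - 2270 = 1721813/1047 - 2270 = -654877/1047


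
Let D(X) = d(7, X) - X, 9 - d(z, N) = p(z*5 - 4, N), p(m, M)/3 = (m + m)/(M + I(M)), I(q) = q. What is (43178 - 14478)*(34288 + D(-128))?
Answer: 31616587275/32 ≈ 9.8802e+8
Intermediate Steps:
p(m, M) = 3*m/M (p(m, M) = 3*((m + m)/(M + M)) = 3*((2*m)/((2*M))) = 3*((2*m)*(1/(2*M))) = 3*(m/M) = 3*m/M)
d(z, N) = 9 - 3*(-4 + 5*z)/N (d(z, N) = 9 - 3*(z*5 - 4)/N = 9 - 3*(5*z - 4)/N = 9 - 3*(-4 + 5*z)/N)
D(X) = -X + 3*(-31 + 3*X)/X (D(X) = 3*(4 - 5*7 + 3*X)/X - X = 3*(4 - 35 + 3*X)/X - X = 3*(-31 + 3*X)/X - X = -X + 3*(-31 + 3*X)/X)
(43178 - 14478)*(34288 + D(-128)) = (43178 - 14478)*(34288 + (9 - 1*(-128) - 93/(-128))) = 28700*(34288 + (9 + 128 - 93*(-1/128))) = 28700*(34288 + (9 + 128 + 93/128)) = 28700*(34288 + 17629/128) = 28700*(4406493/128) = 31616587275/32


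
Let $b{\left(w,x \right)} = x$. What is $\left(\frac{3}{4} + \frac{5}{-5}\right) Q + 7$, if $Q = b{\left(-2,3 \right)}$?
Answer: $\frac{25}{4} \approx 6.25$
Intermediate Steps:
$Q = 3$
$\left(\frac{3}{4} + \frac{5}{-5}\right) Q + 7 = \left(\frac{3}{4} + \frac{5}{-5}\right) 3 + 7 = \left(3 \cdot \frac{1}{4} + 5 \left(- \frac{1}{5}\right)\right) 3 + 7 = \left(\frac{3}{4} - 1\right) 3 + 7 = \left(- \frac{1}{4}\right) 3 + 7 = - \frac{3}{4} + 7 = \frac{25}{4}$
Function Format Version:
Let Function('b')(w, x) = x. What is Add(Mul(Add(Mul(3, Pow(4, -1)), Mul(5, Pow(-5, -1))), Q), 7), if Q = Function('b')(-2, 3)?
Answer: Rational(25, 4) ≈ 6.2500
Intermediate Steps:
Q = 3
Add(Mul(Add(Mul(3, Pow(4, -1)), Mul(5, Pow(-5, -1))), Q), 7) = Add(Mul(Add(Mul(3, Pow(4, -1)), Mul(5, Pow(-5, -1))), 3), 7) = Add(Mul(Add(Mul(3, Rational(1, 4)), Mul(5, Rational(-1, 5))), 3), 7) = Add(Mul(Add(Rational(3, 4), -1), 3), 7) = Add(Mul(Rational(-1, 4), 3), 7) = Add(Rational(-3, 4), 7) = Rational(25, 4)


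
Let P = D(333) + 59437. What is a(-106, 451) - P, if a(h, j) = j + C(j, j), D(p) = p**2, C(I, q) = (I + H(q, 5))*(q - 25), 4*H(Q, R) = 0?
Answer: 22251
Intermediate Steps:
H(Q, R) = 0 (H(Q, R) = (1/4)*0 = 0)
C(I, q) = I*(-25 + q) (C(I, q) = (I + 0)*(q - 25) = I*(-25 + q))
P = 170326 (P = 333**2 + 59437 = 110889 + 59437 = 170326)
a(h, j) = j + j*(-25 + j)
a(-106, 451) - P = 451*(-24 + 451) - 1*170326 = 451*427 - 170326 = 192577 - 170326 = 22251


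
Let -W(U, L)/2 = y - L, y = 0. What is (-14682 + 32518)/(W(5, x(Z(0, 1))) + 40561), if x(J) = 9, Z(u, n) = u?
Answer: 2548/5797 ≈ 0.43954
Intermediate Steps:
W(U, L) = 2*L (W(U, L) = -2*(0 - L) = -(-2)*L = 2*L)
(-14682 + 32518)/(W(5, x(Z(0, 1))) + 40561) = (-14682 + 32518)/(2*9 + 40561) = 17836/(18 + 40561) = 17836/40579 = 17836*(1/40579) = 2548/5797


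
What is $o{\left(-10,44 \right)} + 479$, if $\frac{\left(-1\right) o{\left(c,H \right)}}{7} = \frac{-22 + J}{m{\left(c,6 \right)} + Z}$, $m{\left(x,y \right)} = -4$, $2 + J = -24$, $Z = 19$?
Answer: $\frac{2507}{5} \approx 501.4$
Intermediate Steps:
$J = -26$ ($J = -2 - 24 = -26$)
$o{\left(c,H \right)} = \frac{112}{5}$ ($o{\left(c,H \right)} = - 7 \frac{-22 - 26}{-4 + 19} = - 7 \left(- \frac{48}{15}\right) = - 7 \left(\left(-48\right) \frac{1}{15}\right) = \left(-7\right) \left(- \frac{16}{5}\right) = \frac{112}{5}$)
$o{\left(-10,44 \right)} + 479 = \frac{112}{5} + 479 = \frac{2507}{5}$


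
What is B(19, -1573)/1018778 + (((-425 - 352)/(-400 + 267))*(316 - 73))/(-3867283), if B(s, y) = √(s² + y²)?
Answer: -26973/73478377 + √2474690/1018778 ≈ 0.0011770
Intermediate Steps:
B(19, -1573)/1018778 + (((-425 - 352)/(-400 + 267))*(316 - 73))/(-3867283) = √(19² + (-1573)²)/1018778 + (((-425 - 352)/(-400 + 267))*(316 - 73))/(-3867283) = √(361 + 2474329)*(1/1018778) + (-777/(-133)*243)*(-1/3867283) = √2474690*(1/1018778) + (-777*(-1/133)*243)*(-1/3867283) = √2474690/1018778 + ((111/19)*243)*(-1/3867283) = √2474690/1018778 + (26973/19)*(-1/3867283) = √2474690/1018778 - 26973/73478377 = -26973/73478377 + √2474690/1018778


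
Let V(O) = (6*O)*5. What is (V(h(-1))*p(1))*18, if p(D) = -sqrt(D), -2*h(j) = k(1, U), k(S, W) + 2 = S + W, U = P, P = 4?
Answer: 810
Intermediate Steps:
U = 4
k(S, W) = -2 + S + W (k(S, W) = -2 + (S + W) = -2 + S + W)
h(j) = -3/2 (h(j) = -(-2 + 1 + 4)/2 = -1/2*3 = -3/2)
V(O) = 30*O
(V(h(-1))*p(1))*18 = ((30*(-3/2))*(-sqrt(1)))*18 = -(-45)*18 = -45*(-1)*18 = 45*18 = 810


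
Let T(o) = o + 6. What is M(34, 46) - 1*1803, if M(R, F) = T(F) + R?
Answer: -1717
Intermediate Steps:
T(o) = 6 + o
M(R, F) = 6 + F + R (M(R, F) = (6 + F) + R = 6 + F + R)
M(34, 46) - 1*1803 = (6 + 46 + 34) - 1*1803 = 86 - 1803 = -1717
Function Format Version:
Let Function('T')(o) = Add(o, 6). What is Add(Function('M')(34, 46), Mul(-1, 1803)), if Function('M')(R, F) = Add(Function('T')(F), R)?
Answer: -1717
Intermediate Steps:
Function('T')(o) = Add(6, o)
Function('M')(R, F) = Add(6, F, R) (Function('M')(R, F) = Add(Add(6, F), R) = Add(6, F, R))
Add(Function('M')(34, 46), Mul(-1, 1803)) = Add(Add(6, 46, 34), Mul(-1, 1803)) = Add(86, -1803) = -1717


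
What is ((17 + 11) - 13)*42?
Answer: 630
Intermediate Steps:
((17 + 11) - 13)*42 = (28 - 13)*42 = 15*42 = 630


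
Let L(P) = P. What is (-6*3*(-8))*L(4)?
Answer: 576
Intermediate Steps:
(-6*3*(-8))*L(4) = (-6*3*(-8))*4 = -18*(-8)*4 = 144*4 = 576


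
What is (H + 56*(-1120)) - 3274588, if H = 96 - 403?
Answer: -3337615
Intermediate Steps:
H = -307
(H + 56*(-1120)) - 3274588 = (-307 + 56*(-1120)) - 3274588 = (-307 - 62720) - 3274588 = -63027 - 3274588 = -3337615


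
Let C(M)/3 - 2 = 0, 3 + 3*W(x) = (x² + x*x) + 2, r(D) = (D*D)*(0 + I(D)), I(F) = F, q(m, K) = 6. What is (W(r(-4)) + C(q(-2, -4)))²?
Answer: 67387681/9 ≈ 7.4875e+6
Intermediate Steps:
r(D) = D³ (r(D) = (D*D)*(0 + D) = D²*D = D³)
W(x) = -⅓ + 2*x²/3 (W(x) = -1 + ((x² + x*x) + 2)/3 = -1 + ((x² + x²) + 2)/3 = -1 + (2*x² + 2)/3 = -1 + (2 + 2*x²)/3 = -1 + (⅔ + 2*x²/3) = -⅓ + 2*x²/3)
C(M) = 6 (C(M) = 6 + 3*0 = 6 + 0 = 6)
(W(r(-4)) + C(q(-2, -4)))² = ((-⅓ + 2*((-4)³)²/3) + 6)² = ((-⅓ + (⅔)*(-64)²) + 6)² = ((-⅓ + (⅔)*4096) + 6)² = ((-⅓ + 8192/3) + 6)² = (8191/3 + 6)² = (8209/3)² = 67387681/9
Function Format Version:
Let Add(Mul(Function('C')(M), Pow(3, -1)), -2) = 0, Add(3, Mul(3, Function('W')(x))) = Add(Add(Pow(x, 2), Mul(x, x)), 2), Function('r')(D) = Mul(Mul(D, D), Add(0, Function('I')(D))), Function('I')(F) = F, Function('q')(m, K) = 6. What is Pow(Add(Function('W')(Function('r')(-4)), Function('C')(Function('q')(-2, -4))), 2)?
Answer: Rational(67387681, 9) ≈ 7.4875e+6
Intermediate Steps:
Function('r')(D) = Pow(D, 3) (Function('r')(D) = Mul(Mul(D, D), Add(0, D)) = Mul(Pow(D, 2), D) = Pow(D, 3))
Function('W')(x) = Add(Rational(-1, 3), Mul(Rational(2, 3), Pow(x, 2))) (Function('W')(x) = Add(-1, Mul(Rational(1, 3), Add(Add(Pow(x, 2), Mul(x, x)), 2))) = Add(-1, Mul(Rational(1, 3), Add(Add(Pow(x, 2), Pow(x, 2)), 2))) = Add(-1, Mul(Rational(1, 3), Add(Mul(2, Pow(x, 2)), 2))) = Add(-1, Mul(Rational(1, 3), Add(2, Mul(2, Pow(x, 2))))) = Add(-1, Add(Rational(2, 3), Mul(Rational(2, 3), Pow(x, 2)))) = Add(Rational(-1, 3), Mul(Rational(2, 3), Pow(x, 2))))
Function('C')(M) = 6 (Function('C')(M) = Add(6, Mul(3, 0)) = Add(6, 0) = 6)
Pow(Add(Function('W')(Function('r')(-4)), Function('C')(Function('q')(-2, -4))), 2) = Pow(Add(Add(Rational(-1, 3), Mul(Rational(2, 3), Pow(Pow(-4, 3), 2))), 6), 2) = Pow(Add(Add(Rational(-1, 3), Mul(Rational(2, 3), Pow(-64, 2))), 6), 2) = Pow(Add(Add(Rational(-1, 3), Mul(Rational(2, 3), 4096)), 6), 2) = Pow(Add(Add(Rational(-1, 3), Rational(8192, 3)), 6), 2) = Pow(Add(Rational(8191, 3), 6), 2) = Pow(Rational(8209, 3), 2) = Rational(67387681, 9)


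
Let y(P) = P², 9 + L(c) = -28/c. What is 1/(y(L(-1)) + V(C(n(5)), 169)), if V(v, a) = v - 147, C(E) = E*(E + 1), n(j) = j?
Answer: 1/244 ≈ 0.0040984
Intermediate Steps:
L(c) = -9 - 28/c
C(E) = E*(1 + E)
V(v, a) = -147 + v
1/(y(L(-1)) + V(C(n(5)), 169)) = 1/((-9 - 28/(-1))² + (-147 + 5*(1 + 5))) = 1/((-9 - 28*(-1))² + (-147 + 5*6)) = 1/((-9 + 28)² + (-147 + 30)) = 1/(19² - 117) = 1/(361 - 117) = 1/244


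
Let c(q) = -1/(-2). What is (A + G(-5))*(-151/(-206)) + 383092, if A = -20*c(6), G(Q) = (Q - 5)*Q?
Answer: 39461496/103 ≈ 3.8312e+5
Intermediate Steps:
c(q) = ½ (c(q) = -1*(-½) = ½)
G(Q) = Q*(-5 + Q) (G(Q) = (-5 + Q)*Q = Q*(-5 + Q))
A = -10 (A = -20*½ = -10)
(A + G(-5))*(-151/(-206)) + 383092 = (-10 - 5*(-5 - 5))*(-151/(-206)) + 383092 = (-10 - 5*(-10))*(-151*(-1/206)) + 383092 = (-10 + 50)*(151/206) + 383092 = 40*(151/206) + 383092 = 3020/103 + 383092 = 39461496/103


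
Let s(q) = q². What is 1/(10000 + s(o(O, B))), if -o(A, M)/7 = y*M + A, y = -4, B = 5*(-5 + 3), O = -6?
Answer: 1/66644 ≈ 1.5005e-5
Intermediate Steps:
B = -10 (B = 5*(-2) = -10)
o(A, M) = -7*A + 28*M (o(A, M) = -7*(-4*M + A) = -7*(A - 4*M) = -7*A + 28*M)
1/(10000 + s(o(O, B))) = 1/(10000 + (-7*(-6) + 28*(-10))²) = 1/(10000 + (42 - 280)²) = 1/(10000 + (-238)²) = 1/(10000 + 56644) = 1/66644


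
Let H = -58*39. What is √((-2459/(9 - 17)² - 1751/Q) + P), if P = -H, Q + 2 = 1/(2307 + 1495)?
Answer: 3*√1273960922885/60824 ≈ 55.670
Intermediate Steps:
Q = -7603/3802 (Q = -2 + 1/(2307 + 1495) = -2 + 1/3802 = -7603/3802 ≈ -1.9997)
H = -2262
P = 2262 (P = -1*(-2262) = 2262)
√((-2459/(9 - 17)² - 1751/Q) + P) = √((-2459/(9 - 17)² - 1751/(-7603/3802)) + 2262) = √((-2459/((-8)²) - 1751*(-3802/7603)) + 2262) = √((-2459/64 + 6657302/7603) + 2262) = √(407371551/486592 + 2262) = √(1508042655/486592) = 3*√1273960922885/60824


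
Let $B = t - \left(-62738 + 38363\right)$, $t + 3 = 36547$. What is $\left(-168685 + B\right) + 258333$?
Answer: $150567$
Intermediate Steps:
$t = 36544$ ($t = -3 + 36547 = 36544$)
$B = 60919$ ($B = 36544 - \left(-62738 + 38363\right) = 36544 - -24375 = 36544 + 24375 = 60919$)
$\left(-168685 + B\right) + 258333 = \left(-168685 + 60919\right) + 258333 = -107766 + 258333 = 150567$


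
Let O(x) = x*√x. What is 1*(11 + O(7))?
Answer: 11 + 7*√7 ≈ 29.520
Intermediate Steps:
O(x) = x^(3/2)
1*(11 + O(7)) = 1*(11 + 7^(3/2)) = 1*(11 + 7*√7) = 11 + 7*√7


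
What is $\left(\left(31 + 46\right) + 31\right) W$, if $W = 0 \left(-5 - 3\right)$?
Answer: $0$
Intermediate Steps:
$W = 0$ ($W = 0 \left(-8\right) = 0$)
$\left(\left(31 + 46\right) + 31\right) W = \left(\left(31 + 46\right) + 31\right) 0 = \left(77 + 31\right) 0 = 108 \cdot 0 = 0$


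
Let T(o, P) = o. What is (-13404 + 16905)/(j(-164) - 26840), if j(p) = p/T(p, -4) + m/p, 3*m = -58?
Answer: -861246/6602365 ≈ -0.13045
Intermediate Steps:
m = -58/3 (m = (⅓)*(-58) = -58/3 ≈ -19.333)
j(p) = 1 - 58/(3*p) (j(p) = p/p - 58/(3*p) = 1 - 58/(3*p))
(-13404 + 16905)/(j(-164) - 26840) = (-13404 + 16905)/((-58/3 - 164)/(-164) - 26840) = 3501/(-1/164*(-550/3) - 26840) = 3501/(275/246 - 26840) = 3501/(-6602365/246) = 3501*(-246/6602365) = -861246/6602365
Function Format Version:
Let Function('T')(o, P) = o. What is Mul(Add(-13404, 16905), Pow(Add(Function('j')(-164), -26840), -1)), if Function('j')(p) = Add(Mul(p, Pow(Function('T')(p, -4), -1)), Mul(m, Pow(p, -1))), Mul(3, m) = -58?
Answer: Rational(-861246, 6602365) ≈ -0.13045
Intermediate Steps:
m = Rational(-58, 3) (m = Mul(Rational(1, 3), -58) = Rational(-58, 3) ≈ -19.333)
Function('j')(p) = Add(1, Mul(Rational(-58, 3), Pow(p, -1))) (Function('j')(p) = Add(Mul(p, Pow(p, -1)), Mul(Rational(-58, 3), Pow(p, -1))) = Add(1, Mul(Rational(-58, 3), Pow(p, -1))))
Mul(Add(-13404, 16905), Pow(Add(Function('j')(-164), -26840), -1)) = Mul(Add(-13404, 16905), Pow(Add(Mul(Pow(-164, -1), Add(Rational(-58, 3), -164)), -26840), -1)) = Mul(3501, Pow(Add(Mul(Rational(-1, 164), Rational(-550, 3)), -26840), -1)) = Mul(3501, Pow(Add(Rational(275, 246), -26840), -1)) = Mul(3501, Pow(Rational(-6602365, 246), -1)) = Mul(3501, Rational(-246, 6602365)) = Rational(-861246, 6602365)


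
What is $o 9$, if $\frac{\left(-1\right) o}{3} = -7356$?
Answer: $198612$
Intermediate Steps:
$o = 22068$ ($o = \left(-3\right) \left(-7356\right) = 22068$)
$o 9 = 22068 \cdot 9 = 198612$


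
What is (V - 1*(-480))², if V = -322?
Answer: 24964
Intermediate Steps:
(V - 1*(-480))² = (-322 - 1*(-480))² = (-322 + 480)² = 158² = 24964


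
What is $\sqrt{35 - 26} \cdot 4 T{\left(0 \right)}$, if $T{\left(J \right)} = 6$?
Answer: $72$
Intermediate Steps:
$\sqrt{35 - 26} \cdot 4 T{\left(0 \right)} = \sqrt{35 - 26} \cdot 4 \cdot 6 = \sqrt{9} \cdot 4 \cdot 6 = 3 \cdot 4 \cdot 6 = 12 \cdot 6 = 72$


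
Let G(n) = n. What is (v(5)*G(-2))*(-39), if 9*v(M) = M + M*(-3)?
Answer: -260/3 ≈ -86.667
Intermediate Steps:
v(M) = -2*M/9 (v(M) = (M + M*(-3))/9 = (M - 3*M)/9 = (-2*M)/9 = -2*M/9)
(v(5)*G(-2))*(-39) = (-2/9*5*(-2))*(-39) = -10/9*(-2)*(-39) = (20/9)*(-39) = -260/3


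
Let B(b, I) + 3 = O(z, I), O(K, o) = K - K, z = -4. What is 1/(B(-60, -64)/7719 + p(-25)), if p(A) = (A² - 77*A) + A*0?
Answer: 2573/6561149 ≈ 0.00039216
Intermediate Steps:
O(K, o) = 0
B(b, I) = -3 (B(b, I) = -3 + 0 = -3)
p(A) = A² - 77*A (p(A) = (A² - 77*A) + 0 = A² - 77*A)
1/(B(-60, -64)/7719 + p(-25)) = 1/(-3/7719 - 25*(-77 - 25)) = 1/(-3*1/7719 - 25*(-102)) = 1/(-1/2573 + 2550) = 1/(6561149/2573) = 2573/6561149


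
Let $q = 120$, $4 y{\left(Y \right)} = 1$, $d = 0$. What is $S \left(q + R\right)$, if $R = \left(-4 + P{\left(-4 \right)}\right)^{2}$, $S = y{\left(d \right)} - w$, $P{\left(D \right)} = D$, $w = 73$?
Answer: $-13386$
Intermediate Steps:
$y{\left(Y \right)} = \frac{1}{4}$ ($y{\left(Y \right)} = \frac{1}{4} \cdot 1 = \frac{1}{4}$)
$S = - \frac{291}{4}$ ($S = \frac{1}{4} - 73 = - \frac{291}{4} \approx -72.75$)
$R = 64$ ($R = \left(-4 - 4\right)^{2} = \left(-8\right)^{2} = 64$)
$S \left(q + R\right) = - \frac{291 \left(120 + 64\right)}{4} = \left(- \frac{291}{4}\right) 184 = -13386$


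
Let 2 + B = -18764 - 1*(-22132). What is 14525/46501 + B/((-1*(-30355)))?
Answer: 6565151/15511405 ≈ 0.42325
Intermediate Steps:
B = 3366 (B = -2 + (-18764 - 1*(-22132)) = -2 + (-18764 + 22132) = -2 + 3368 = 3366)
14525/46501 + B/((-1*(-30355))) = 14525/46501 + 3366/((-1*(-30355))) = 14525*(1/46501) + 3366/30355 = 2075/6643 + 3366*(1/30355) = 2075/6643 + 3366/30355 = 6565151/15511405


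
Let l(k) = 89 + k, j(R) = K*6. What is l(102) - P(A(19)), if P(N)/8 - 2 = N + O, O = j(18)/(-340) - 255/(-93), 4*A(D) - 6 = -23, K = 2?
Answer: 493659/2635 ≈ 187.35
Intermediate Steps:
j(R) = 12 (j(R) = 2*6 = 12)
A(D) = -17/4 (A(D) = 3/2 + (¼)*(-23) = 3/2 - 23/4 = -17/4)
O = 7132/2635 (O = 12/(-340) - 255/(-93) = 12*(-1/340) - 255*(-1/93) = -3/85 + 85/31 = 7132/2635 ≈ 2.7066)
P(N) = 99216/2635 + 8*N (P(N) = 16 + 8*(N + 7132/2635) = 16 + 8*(7132/2635 + N) = 16 + (57056/2635 + 8*N) = 99216/2635 + 8*N)
l(102) - P(A(19)) = (89 + 102) - (99216/2635 + 8*(-17/4)) = 191 - (99216/2635 - 34) = 191 - 1*9626/2635 = 191 - 9626/2635 = 493659/2635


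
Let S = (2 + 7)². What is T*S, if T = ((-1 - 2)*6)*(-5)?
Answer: 7290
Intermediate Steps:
T = 90 (T = -3*6*(-5) = -18*(-5) = 90)
S = 81 (S = 9² = 81)
T*S = 90*81 = 7290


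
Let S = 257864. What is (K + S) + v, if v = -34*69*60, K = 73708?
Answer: 190812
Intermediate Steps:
v = -140760 (v = -2346*60 = -140760)
(K + S) + v = (73708 + 257864) - 140760 = 331572 - 140760 = 190812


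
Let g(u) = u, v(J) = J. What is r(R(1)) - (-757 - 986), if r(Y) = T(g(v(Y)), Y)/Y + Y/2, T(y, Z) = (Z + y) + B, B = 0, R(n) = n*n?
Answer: 3491/2 ≈ 1745.5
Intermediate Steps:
R(n) = n²
T(y, Z) = Z + y (T(y, Z) = (Z + y) + 0 = Z + y)
r(Y) = 2 + Y/2 (r(Y) = (Y + Y)/Y + Y/2 = (2*Y)/Y + Y*(½) = 2 + Y/2)
r(R(1)) - (-757 - 986) = (2 + (½)*1²) - (-757 - 986) = (2 + (½)*1) - 1*(-1743) = (2 + ½) + 1743 = 5/2 + 1743 = 3491/2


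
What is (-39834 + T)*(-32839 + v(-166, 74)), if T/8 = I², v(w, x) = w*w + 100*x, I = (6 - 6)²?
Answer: -84328578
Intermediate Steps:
I = 0 (I = 0² = 0)
v(w, x) = w² + 100*x
T = 0 (T = 8*0² = 8*0 = 0)
(-39834 + T)*(-32839 + v(-166, 74)) = (-39834 + 0)*(-32839 + ((-166)² + 100*74)) = -39834*(-32839 + (27556 + 7400)) = -39834*(-32839 + 34956) = -39834*2117 = -84328578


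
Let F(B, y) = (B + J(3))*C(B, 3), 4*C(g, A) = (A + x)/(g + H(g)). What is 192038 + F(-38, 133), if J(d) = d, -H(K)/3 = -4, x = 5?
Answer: 2496529/13 ≈ 1.9204e+5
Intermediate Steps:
H(K) = 12 (H(K) = -3*(-4) = 12)
C(g, A) = (5 + A)/(4*(12 + g)) (C(g, A) = ((A + 5)/(g + 12))/4 = ((5 + A)/(12 + g))/4 = (5 + A)/(4*(12 + g)))
F(B, y) = 2*(3 + B)/(12 + B) (F(B, y) = (B + 3)*((5 + 3)/(4*(12 + B))) = (3 + B)*((¼)*8/(12 + B)) = (3 + B)*(2/(12 + B)) = 2*(3 + B)/(12 + B))
192038 + F(-38, 133) = 192038 + 2*(3 - 38)/(12 - 38) = 192038 + 2*(-35)/(-26) = 192038 + 2*(-1/26)*(-35) = 192038 + 35/13 = 2496529/13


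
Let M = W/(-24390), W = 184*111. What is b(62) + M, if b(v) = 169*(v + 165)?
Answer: 155942191/4065 ≈ 38362.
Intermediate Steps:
b(v) = 27885 + 169*v (b(v) = 169*(165 + v) = 27885 + 169*v)
W = 20424
M = -3404/4065 (M = 20424/(-24390) = 20424*(-1/24390) = -3404/4065 ≈ -0.83739)
b(62) + M = (27885 + 169*62) - 3404/4065 = (27885 + 10478) - 3404/4065 = 38363 - 3404/4065 = 155942191/4065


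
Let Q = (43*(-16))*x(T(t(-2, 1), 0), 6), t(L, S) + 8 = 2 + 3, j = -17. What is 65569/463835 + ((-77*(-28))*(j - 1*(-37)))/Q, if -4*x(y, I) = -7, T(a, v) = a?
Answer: -711486433/19944905 ≈ -35.673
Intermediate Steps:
t(L, S) = -3 (t(L, S) = -8 + (2 + 3) = -8 + 5 = -3)
x(y, I) = 7/4 (x(y, I) = -¼*(-7) = 7/4)
Q = -1204 (Q = (43*(-16))*(7/4) = -688*7/4 = -1204)
65569/463835 + ((-77*(-28))*(j - 1*(-37)))/Q = 65569/463835 + ((-77*(-28))*(-17 - 1*(-37)))/(-1204) = 65569*(1/463835) + (2156*(-17 + 37))*(-1/1204) = 65569/463835 + (2156*20)*(-1/1204) = 65569/463835 + 43120*(-1/1204) = 65569/463835 - 1540/43 = -711486433/19944905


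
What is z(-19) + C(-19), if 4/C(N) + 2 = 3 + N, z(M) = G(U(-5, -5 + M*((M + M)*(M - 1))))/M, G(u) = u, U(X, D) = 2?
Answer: -56/171 ≈ -0.32749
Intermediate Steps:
z(M) = 2/M
C(N) = 4/(1 + N) (C(N) = 4/(-2 + (3 + N)) = 4/(1 + N))
z(-19) + C(-19) = 2/(-19) + 4/(1 - 19) = 2*(-1/19) + 4/(-18) = -2/19 + 4*(-1/18) = -2/19 - 2/9 = -56/171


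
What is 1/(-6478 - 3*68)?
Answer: -1/6682 ≈ -0.00014966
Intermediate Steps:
1/(-6478 - 3*68) = 1/(-6478 - 204) = 1/(-6682) = -1/6682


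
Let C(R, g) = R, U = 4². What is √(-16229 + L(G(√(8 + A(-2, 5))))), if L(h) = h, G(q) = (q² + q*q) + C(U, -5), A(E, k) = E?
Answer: I*√16201 ≈ 127.28*I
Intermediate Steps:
U = 16
G(q) = 16 + 2*q² (G(q) = (q² + q*q) + 16 = (q² + q²) + 16 = 2*q² + 16 = 16 + 2*q²)
√(-16229 + L(G(√(8 + A(-2, 5))))) = √(-16229 + (16 + 2*(√(8 - 2))²)) = √(-16229 + (16 + 2*(√6)²)) = √(-16229 + (16 + 2*6)) = √(-16229 + (16 + 12)) = √(-16229 + 28) = √(-16201) = I*√16201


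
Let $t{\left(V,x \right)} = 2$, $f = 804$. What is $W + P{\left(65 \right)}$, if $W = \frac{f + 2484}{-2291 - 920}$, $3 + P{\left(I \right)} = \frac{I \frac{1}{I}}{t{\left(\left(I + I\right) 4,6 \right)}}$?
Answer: $- \frac{22631}{6422} \approx -3.524$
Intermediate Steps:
$P{\left(I \right)} = - \frac{5}{2}$ ($P{\left(I \right)} = -3 + \frac{I \frac{1}{I}}{2} = -3 + 1 \cdot \frac{1}{2} = -3 + \frac{1}{2} = - \frac{5}{2}$)
$W = - \frac{3288}{3211}$ ($W = \frac{804 + 2484}{-2291 - 920} = \frac{3288}{-3211} = 3288 \left(- \frac{1}{3211}\right) = - \frac{3288}{3211} \approx -1.024$)
$W + P{\left(65 \right)} = - \frac{3288}{3211} - \frac{5}{2} = - \frac{22631}{6422}$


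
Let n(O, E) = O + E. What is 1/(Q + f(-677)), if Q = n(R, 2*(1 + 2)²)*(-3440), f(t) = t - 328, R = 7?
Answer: -1/87005 ≈ -1.1494e-5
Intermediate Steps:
f(t) = -328 + t
n(O, E) = E + O
Q = -86000 (Q = (2*(1 + 2)² + 7)*(-3440) = (2*3² + 7)*(-3440) = (2*9 + 7)*(-3440) = (18 + 7)*(-3440) = 25*(-3440) = -86000)
1/(Q + f(-677)) = 1/(-86000 + (-328 - 677)) = 1/(-86000 - 1005) = 1/(-87005) = -1/87005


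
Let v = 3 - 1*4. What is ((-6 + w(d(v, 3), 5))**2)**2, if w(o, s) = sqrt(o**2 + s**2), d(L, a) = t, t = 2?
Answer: (6 - sqrt(29))**4 ≈ 0.14290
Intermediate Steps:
v = -1 (v = 3 - 4 = -1)
d(L, a) = 2
((-6 + w(d(v, 3), 5))**2)**2 = ((-6 + sqrt(2**2 + 5**2))**2)**2 = ((-6 + sqrt(4 + 25))**2)**2 = ((-6 + sqrt(29))**2)**2 = (-6 + sqrt(29))**4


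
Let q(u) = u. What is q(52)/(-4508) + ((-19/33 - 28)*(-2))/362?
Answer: 985112/6731571 ≈ 0.14634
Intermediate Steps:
q(52)/(-4508) + ((-19/33 - 28)*(-2))/362 = 52/(-4508) + ((-19/33 - 28)*(-2))/362 = 52*(-1/4508) + ((-19*1/33 - 28)*(-2))*(1/362) = -13/1127 + ((-19/33 - 28)*(-2))*(1/362) = -13/1127 - 943/33*(-2)*(1/362) = -13/1127 + (1886/33)*(1/362) = -13/1127 + 943/5973 = 985112/6731571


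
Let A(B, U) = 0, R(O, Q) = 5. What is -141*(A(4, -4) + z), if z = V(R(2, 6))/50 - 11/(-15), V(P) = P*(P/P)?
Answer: -235/2 ≈ -117.50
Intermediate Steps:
V(P) = P (V(P) = P*1 = P)
z = ⅚ (z = 5/50 - 11/(-15) = 5*(1/50) - 11*(-1/15) = ⅒ + 11/15 = ⅚ ≈ 0.83333)
-141*(A(4, -4) + z) = -141*(0 + ⅚) = -141*⅚ = -235/2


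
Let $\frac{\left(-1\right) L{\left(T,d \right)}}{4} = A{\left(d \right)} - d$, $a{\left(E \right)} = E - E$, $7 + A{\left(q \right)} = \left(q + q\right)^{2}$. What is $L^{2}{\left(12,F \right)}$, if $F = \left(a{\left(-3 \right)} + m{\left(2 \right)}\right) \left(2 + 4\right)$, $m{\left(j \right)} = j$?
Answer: $4963984$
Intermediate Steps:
$A{\left(q \right)} = -7 + 4 q^{2}$ ($A{\left(q \right)} = -7 + \left(q + q\right)^{2} = -7 + \left(2 q\right)^{2} = -7 + 4 q^{2}$)
$a{\left(E \right)} = 0$
$F = 12$ ($F = \left(0 + 2\right) \left(2 + 4\right) = 2 \cdot 6 = 12$)
$L{\left(T,d \right)} = 28 - 16 d^{2} + 4 d$ ($L{\left(T,d \right)} = - 4 \left(\left(-7 + 4 d^{2}\right) - d\right) = - 4 \left(-7 - d + 4 d^{2}\right) = 28 - 16 d^{2} + 4 d$)
$L^{2}{\left(12,F \right)} = \left(28 - 16 \cdot 12^{2} + 4 \cdot 12\right)^{2} = \left(28 - 2304 + 48\right)^{2} = \left(-2228\right)^{2} = 4963984$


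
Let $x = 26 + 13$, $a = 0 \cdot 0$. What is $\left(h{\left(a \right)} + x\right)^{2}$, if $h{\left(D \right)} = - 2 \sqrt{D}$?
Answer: $1521$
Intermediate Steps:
$a = 0$
$x = 39$
$\left(h{\left(a \right)} + x\right)^{2} = \left(- 2 \sqrt{0} + 39\right)^{2} = \left(\left(-2\right) 0 + 39\right)^{2} = \left(0 + 39\right)^{2} = 39^{2} = 1521$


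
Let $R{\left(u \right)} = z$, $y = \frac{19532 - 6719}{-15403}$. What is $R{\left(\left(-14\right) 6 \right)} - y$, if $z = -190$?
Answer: $- \frac{2913757}{15403} \approx -189.17$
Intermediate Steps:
$y = - \frac{12813}{15403}$ ($y = \left(19532 - 6719\right) \left(- \frac{1}{15403}\right) = 12813 \left(- \frac{1}{15403}\right) = - \frac{12813}{15403} \approx -0.83185$)
$R{\left(u \right)} = -190$
$R{\left(\left(-14\right) 6 \right)} - y = -190 - - \frac{12813}{15403} = -190 + \frac{12813}{15403} = - \frac{2913757}{15403}$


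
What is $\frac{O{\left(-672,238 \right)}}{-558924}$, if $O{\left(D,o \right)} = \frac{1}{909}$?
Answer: $- \frac{1}{508061916} \approx -1.9683 \cdot 10^{-9}$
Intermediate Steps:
$O{\left(D,o \right)} = \frac{1}{909}$
$\frac{O{\left(-672,238 \right)}}{-558924} = \frac{1}{909 \left(-558924\right)} = \frac{1}{909} \left(- \frac{1}{558924}\right) = - \frac{1}{508061916}$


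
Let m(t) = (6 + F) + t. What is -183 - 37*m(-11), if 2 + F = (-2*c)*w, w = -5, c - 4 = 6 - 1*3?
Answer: -2514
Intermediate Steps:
c = 7 (c = 4 + (6 - 1*3) = 4 + (6 - 3) = 4 + 3 = 7)
F = 68 (F = -2 - 2*7*(-5) = -2 - 14*(-5) = -2 + 70 = 68)
m(t) = 74 + t (m(t) = (6 + 68) + t = 74 + t)
-183 - 37*m(-11) = -183 - 37*(74 - 11) = -183 - 37*63 = -183 - 2331 = -2514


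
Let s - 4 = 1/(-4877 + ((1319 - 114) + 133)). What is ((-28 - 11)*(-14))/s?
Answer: 1932294/14155 ≈ 136.51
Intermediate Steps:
s = 14155/3539 (s = 4 + 1/(-4877 + ((1319 - 114) + 133)) = 4 + 1/(-4877 + (1205 + 133)) = 4 + 1/(-4877 + 1338) = 4 + 1/(-3539) = 4 - 1/3539 = 14155/3539 ≈ 3.9997)
((-28 - 11)*(-14))/s = ((-28 - 11)*(-14))/(14155/3539) = -39*(-14)*(3539/14155) = 546*(3539/14155) = 1932294/14155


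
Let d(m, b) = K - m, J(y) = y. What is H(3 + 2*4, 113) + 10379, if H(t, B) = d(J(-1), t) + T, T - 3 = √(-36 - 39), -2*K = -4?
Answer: 10385 + 5*I*√3 ≈ 10385.0 + 8.6602*I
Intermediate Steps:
K = 2 (K = -½*(-4) = 2)
d(m, b) = 2 - m
T = 3 + 5*I*√3 (T = 3 + √(-36 - 39) = 3 + √(-75) = 3 + 5*I*√3 ≈ 3.0 + 8.6602*I)
H(t, B) = 6 + 5*I*√3 (H(t, B) = (2 - 1*(-1)) + (3 + 5*I*√3) = (2 + 1) + (3 + 5*I*√3) = 3 + (3 + 5*I*√3) = 6 + 5*I*√3)
H(3 + 2*4, 113) + 10379 = (6 + 5*I*√3) + 10379 = 10385 + 5*I*√3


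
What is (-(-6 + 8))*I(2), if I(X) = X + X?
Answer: -8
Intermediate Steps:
I(X) = 2*X
(-(-6 + 8))*I(2) = (-(-6 + 8))*(2*2) = -1*2*4 = -2*4 = -8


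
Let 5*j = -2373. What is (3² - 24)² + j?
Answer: -1248/5 ≈ -249.60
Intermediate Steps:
j = -2373/5 (j = (⅕)*(-2373) = -2373/5 ≈ -474.60)
(3² - 24)² + j = (3² - 24)² - 2373/5 = (9 - 24)² - 2373/5 = (-15)² - 2373/5 = 225 - 2373/5 = -1248/5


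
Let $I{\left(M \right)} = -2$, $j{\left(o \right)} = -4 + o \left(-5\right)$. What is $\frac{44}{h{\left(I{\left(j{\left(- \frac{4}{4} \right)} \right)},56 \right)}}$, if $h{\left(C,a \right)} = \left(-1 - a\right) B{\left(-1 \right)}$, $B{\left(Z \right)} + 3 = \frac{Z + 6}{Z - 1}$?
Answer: $\frac{8}{57} \approx 0.14035$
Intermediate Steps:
$j{\left(o \right)} = -4 - 5 o$
$B{\left(Z \right)} = -3 + \frac{6 + Z}{-1 + Z}$ ($B{\left(Z \right)} = -3 + \frac{Z + 6}{Z - 1} = -3 + \frac{6 + Z}{-1 + Z}$)
$h{\left(C,a \right)} = \frac{11}{2} + \frac{11 a}{2}$ ($h{\left(C,a \right)} = \left(-1 - a\right) \frac{9 - -2}{-1 - 1} = \left(-1 - a\right) \frac{9 + 2}{-2} = \left(-1 - a\right) \left(\left(- \frac{1}{2}\right) 11\right) = \left(-1 - a\right) \left(- \frac{11}{2}\right) = \frac{11}{2} + \frac{11 a}{2}$)
$\frac{44}{h{\left(I{\left(j{\left(- \frac{4}{4} \right)} \right)},56 \right)}} = \frac{44}{\frac{11}{2} + \frac{11}{2} \cdot 56} = \frac{44}{\frac{11}{2} + 308} = \frac{44}{\frac{627}{2}} = 44 \cdot \frac{2}{627} = \frac{8}{57}$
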